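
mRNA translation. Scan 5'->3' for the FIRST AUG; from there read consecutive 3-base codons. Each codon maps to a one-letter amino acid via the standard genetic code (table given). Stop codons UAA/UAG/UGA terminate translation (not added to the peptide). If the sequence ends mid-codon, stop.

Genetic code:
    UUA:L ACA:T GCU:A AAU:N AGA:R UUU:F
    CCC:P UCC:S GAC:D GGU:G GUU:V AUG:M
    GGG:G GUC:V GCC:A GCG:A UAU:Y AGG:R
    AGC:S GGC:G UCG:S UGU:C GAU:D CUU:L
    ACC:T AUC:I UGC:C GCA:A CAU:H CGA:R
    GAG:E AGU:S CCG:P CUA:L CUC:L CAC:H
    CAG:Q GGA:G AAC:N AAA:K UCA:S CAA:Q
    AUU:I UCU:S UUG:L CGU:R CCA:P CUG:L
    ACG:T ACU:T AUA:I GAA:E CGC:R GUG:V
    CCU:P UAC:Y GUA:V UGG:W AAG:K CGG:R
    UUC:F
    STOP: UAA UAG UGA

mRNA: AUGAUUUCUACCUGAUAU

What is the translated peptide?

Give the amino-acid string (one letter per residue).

Answer: MIST

Derivation:
start AUG at pos 0
pos 0: AUG -> M; peptide=M
pos 3: AUU -> I; peptide=MI
pos 6: UCU -> S; peptide=MIS
pos 9: ACC -> T; peptide=MIST
pos 12: UGA -> STOP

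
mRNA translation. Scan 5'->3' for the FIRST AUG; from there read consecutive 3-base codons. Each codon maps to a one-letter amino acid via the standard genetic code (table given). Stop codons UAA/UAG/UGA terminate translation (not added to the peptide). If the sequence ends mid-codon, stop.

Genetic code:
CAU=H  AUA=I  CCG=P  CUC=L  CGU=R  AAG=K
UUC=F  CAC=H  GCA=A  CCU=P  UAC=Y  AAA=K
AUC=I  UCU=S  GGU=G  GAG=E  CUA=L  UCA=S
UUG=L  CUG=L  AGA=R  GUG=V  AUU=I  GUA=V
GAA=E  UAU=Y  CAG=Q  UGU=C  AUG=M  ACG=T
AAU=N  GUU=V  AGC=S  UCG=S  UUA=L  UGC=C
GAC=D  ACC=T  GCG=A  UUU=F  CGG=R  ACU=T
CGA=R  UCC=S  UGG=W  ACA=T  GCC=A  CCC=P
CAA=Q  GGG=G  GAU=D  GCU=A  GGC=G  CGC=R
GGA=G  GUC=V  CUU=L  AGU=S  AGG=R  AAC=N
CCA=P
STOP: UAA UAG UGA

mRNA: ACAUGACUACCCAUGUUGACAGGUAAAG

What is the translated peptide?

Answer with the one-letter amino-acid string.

Answer: MTTHVDR

Derivation:
start AUG at pos 2
pos 2: AUG -> M; peptide=M
pos 5: ACU -> T; peptide=MT
pos 8: ACC -> T; peptide=MTT
pos 11: CAU -> H; peptide=MTTH
pos 14: GUU -> V; peptide=MTTHV
pos 17: GAC -> D; peptide=MTTHVD
pos 20: AGG -> R; peptide=MTTHVDR
pos 23: UAA -> STOP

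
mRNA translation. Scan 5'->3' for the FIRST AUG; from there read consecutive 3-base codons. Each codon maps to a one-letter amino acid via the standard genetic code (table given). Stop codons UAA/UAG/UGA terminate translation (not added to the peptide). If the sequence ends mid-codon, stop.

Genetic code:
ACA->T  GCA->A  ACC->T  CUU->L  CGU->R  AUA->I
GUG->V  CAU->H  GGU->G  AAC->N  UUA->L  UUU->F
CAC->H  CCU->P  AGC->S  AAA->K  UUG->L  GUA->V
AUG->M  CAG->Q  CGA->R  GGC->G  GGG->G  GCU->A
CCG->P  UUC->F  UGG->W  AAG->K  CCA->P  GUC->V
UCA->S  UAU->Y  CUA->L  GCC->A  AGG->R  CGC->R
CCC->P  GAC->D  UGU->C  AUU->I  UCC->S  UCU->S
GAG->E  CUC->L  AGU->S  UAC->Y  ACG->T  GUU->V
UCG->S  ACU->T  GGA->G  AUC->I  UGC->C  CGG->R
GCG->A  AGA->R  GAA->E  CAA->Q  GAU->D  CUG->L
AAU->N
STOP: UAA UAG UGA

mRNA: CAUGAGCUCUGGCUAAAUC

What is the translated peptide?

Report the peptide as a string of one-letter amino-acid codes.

start AUG at pos 1
pos 1: AUG -> M; peptide=M
pos 4: AGC -> S; peptide=MS
pos 7: UCU -> S; peptide=MSS
pos 10: GGC -> G; peptide=MSSG
pos 13: UAA -> STOP

Answer: MSSG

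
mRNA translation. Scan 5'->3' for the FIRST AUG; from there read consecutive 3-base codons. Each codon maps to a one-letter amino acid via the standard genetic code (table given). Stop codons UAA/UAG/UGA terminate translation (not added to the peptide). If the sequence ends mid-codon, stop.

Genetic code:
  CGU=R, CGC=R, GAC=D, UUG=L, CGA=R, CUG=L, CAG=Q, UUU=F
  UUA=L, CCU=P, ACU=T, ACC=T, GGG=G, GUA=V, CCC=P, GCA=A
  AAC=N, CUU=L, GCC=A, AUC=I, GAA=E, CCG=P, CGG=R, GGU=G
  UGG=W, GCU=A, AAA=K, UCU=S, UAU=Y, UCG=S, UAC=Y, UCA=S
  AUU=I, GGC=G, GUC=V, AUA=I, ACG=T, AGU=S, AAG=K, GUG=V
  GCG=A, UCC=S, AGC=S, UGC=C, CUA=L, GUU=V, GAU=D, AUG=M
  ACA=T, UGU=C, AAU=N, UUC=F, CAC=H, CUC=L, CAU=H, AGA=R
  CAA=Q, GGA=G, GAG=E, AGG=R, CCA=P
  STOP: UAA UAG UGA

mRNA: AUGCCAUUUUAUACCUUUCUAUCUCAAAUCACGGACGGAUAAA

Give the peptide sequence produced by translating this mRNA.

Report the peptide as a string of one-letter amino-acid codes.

Answer: MPFYTFLSQITDG

Derivation:
start AUG at pos 0
pos 0: AUG -> M; peptide=M
pos 3: CCA -> P; peptide=MP
pos 6: UUU -> F; peptide=MPF
pos 9: UAU -> Y; peptide=MPFY
pos 12: ACC -> T; peptide=MPFYT
pos 15: UUU -> F; peptide=MPFYTF
pos 18: CUA -> L; peptide=MPFYTFL
pos 21: UCU -> S; peptide=MPFYTFLS
pos 24: CAA -> Q; peptide=MPFYTFLSQ
pos 27: AUC -> I; peptide=MPFYTFLSQI
pos 30: ACG -> T; peptide=MPFYTFLSQIT
pos 33: GAC -> D; peptide=MPFYTFLSQITD
pos 36: GGA -> G; peptide=MPFYTFLSQITDG
pos 39: UAA -> STOP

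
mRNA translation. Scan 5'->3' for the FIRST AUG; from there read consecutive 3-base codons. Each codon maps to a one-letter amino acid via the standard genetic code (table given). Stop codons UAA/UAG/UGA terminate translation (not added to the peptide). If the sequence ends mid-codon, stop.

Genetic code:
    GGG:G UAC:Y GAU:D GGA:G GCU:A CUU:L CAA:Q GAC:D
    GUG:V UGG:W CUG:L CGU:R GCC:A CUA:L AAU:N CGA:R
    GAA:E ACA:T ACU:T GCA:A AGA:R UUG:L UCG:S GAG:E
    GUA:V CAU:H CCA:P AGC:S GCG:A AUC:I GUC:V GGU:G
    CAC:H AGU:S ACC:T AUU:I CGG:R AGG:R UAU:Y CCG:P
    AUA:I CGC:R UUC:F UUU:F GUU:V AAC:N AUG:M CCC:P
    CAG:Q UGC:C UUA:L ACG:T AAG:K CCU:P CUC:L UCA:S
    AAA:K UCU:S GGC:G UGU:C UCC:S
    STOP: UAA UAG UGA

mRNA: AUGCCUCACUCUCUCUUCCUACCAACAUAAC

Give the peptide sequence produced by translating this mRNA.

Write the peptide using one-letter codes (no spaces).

Answer: MPHSLFLPT

Derivation:
start AUG at pos 0
pos 0: AUG -> M; peptide=M
pos 3: CCU -> P; peptide=MP
pos 6: CAC -> H; peptide=MPH
pos 9: UCU -> S; peptide=MPHS
pos 12: CUC -> L; peptide=MPHSL
pos 15: UUC -> F; peptide=MPHSLF
pos 18: CUA -> L; peptide=MPHSLFL
pos 21: CCA -> P; peptide=MPHSLFLP
pos 24: ACA -> T; peptide=MPHSLFLPT
pos 27: UAA -> STOP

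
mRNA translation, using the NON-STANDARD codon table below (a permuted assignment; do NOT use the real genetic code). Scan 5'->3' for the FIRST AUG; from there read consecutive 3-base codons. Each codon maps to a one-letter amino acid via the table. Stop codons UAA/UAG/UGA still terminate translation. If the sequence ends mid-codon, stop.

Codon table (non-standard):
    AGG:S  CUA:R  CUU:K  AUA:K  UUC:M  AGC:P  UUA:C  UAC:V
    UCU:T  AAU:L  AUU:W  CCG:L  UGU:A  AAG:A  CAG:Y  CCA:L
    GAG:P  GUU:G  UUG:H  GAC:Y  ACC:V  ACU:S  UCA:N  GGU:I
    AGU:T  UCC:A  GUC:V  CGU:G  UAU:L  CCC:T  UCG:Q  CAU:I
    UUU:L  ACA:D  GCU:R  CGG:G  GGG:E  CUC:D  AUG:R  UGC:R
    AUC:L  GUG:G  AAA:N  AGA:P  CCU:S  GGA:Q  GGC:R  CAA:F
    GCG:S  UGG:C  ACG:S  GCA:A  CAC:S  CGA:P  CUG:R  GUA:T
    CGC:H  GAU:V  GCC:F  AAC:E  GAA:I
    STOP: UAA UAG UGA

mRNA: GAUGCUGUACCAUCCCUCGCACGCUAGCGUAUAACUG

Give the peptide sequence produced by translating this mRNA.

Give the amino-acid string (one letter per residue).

Answer: RRVITQSRPT

Derivation:
start AUG at pos 1
pos 1: AUG -> R; peptide=R
pos 4: CUG -> R; peptide=RR
pos 7: UAC -> V; peptide=RRV
pos 10: CAU -> I; peptide=RRVI
pos 13: CCC -> T; peptide=RRVIT
pos 16: UCG -> Q; peptide=RRVITQ
pos 19: CAC -> S; peptide=RRVITQS
pos 22: GCU -> R; peptide=RRVITQSR
pos 25: AGC -> P; peptide=RRVITQSRP
pos 28: GUA -> T; peptide=RRVITQSRPT
pos 31: UAA -> STOP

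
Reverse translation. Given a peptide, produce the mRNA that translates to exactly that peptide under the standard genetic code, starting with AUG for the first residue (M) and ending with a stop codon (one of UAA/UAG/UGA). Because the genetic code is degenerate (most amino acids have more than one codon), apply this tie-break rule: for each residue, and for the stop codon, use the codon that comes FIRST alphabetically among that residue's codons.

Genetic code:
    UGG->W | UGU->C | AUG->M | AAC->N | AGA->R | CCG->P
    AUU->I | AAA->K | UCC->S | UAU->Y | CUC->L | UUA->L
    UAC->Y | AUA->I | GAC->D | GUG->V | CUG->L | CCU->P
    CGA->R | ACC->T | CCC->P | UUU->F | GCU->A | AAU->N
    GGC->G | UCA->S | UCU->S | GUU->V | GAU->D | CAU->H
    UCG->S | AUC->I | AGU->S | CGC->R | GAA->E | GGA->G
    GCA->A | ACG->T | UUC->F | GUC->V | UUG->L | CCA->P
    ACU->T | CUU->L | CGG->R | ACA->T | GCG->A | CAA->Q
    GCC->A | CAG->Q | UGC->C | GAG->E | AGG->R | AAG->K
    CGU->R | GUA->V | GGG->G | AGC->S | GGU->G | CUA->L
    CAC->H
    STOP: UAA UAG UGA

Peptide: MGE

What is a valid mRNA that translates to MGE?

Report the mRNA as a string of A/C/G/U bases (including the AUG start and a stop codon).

Answer: mRNA: AUGGGAGAAUAA

Derivation:
residue 1: M -> AUG (start codon)
residue 2: G codons sorted = GGA,GGC,GGG,GGU -> pick first = GGA
residue 3: E codons sorted = GAA,GAG -> pick first = GAA
terminator: stop codons sorted = UAA,UAG,UGA -> pick first = UAA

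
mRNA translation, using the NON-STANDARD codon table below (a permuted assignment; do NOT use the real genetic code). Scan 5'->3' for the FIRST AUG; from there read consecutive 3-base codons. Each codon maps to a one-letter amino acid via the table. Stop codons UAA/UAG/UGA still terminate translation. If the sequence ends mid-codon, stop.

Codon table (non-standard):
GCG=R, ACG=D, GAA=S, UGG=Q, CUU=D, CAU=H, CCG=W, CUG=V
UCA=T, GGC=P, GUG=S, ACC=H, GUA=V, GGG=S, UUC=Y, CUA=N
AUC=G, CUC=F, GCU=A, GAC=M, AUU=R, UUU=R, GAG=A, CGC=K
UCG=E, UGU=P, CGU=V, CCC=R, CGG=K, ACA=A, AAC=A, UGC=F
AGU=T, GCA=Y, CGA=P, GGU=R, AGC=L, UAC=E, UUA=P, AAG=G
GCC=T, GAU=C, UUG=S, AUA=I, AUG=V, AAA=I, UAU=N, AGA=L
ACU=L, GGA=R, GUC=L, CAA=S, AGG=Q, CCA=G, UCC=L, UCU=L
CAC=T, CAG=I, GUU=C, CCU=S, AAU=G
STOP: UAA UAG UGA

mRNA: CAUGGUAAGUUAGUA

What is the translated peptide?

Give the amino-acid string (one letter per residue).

Answer: VVT

Derivation:
start AUG at pos 1
pos 1: AUG -> V; peptide=V
pos 4: GUA -> V; peptide=VV
pos 7: AGU -> T; peptide=VVT
pos 10: UAG -> STOP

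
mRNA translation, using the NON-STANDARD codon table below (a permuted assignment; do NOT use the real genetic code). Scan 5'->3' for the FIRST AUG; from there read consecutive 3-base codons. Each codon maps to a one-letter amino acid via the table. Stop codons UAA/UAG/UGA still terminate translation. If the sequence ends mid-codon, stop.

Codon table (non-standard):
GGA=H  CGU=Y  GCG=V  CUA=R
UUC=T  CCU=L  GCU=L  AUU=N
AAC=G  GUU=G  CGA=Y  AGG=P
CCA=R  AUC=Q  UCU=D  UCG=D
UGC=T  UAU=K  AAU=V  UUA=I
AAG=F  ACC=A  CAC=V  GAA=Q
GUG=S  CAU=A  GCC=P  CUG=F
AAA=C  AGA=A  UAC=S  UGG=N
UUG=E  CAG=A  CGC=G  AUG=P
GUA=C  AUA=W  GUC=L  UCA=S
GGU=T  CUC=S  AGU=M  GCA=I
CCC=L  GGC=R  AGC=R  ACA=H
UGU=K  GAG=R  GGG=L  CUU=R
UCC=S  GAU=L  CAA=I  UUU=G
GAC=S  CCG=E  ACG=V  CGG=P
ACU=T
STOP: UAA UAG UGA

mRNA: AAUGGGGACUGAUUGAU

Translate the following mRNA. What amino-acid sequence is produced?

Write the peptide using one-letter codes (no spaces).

start AUG at pos 1
pos 1: AUG -> P; peptide=P
pos 4: GGG -> L; peptide=PL
pos 7: ACU -> T; peptide=PLT
pos 10: GAU -> L; peptide=PLTL
pos 13: UGA -> STOP

Answer: PLTL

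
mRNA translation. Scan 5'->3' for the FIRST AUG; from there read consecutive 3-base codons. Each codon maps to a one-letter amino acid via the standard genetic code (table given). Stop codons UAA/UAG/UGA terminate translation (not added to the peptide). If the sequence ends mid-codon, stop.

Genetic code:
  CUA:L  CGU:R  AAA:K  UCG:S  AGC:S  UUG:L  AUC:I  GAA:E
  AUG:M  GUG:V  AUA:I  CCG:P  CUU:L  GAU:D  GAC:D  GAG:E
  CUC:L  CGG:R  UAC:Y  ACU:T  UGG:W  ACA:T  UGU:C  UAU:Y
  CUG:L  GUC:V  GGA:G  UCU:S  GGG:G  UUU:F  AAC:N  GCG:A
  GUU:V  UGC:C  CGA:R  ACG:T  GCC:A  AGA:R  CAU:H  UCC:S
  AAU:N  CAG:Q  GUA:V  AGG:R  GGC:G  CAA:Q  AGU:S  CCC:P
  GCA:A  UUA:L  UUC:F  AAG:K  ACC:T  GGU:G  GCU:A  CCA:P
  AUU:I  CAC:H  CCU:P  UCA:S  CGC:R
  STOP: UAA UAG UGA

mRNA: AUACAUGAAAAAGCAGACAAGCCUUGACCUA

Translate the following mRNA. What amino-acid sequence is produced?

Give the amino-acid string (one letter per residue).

Answer: MKKQTSLDL

Derivation:
start AUG at pos 4
pos 4: AUG -> M; peptide=M
pos 7: AAA -> K; peptide=MK
pos 10: AAG -> K; peptide=MKK
pos 13: CAG -> Q; peptide=MKKQ
pos 16: ACA -> T; peptide=MKKQT
pos 19: AGC -> S; peptide=MKKQTS
pos 22: CUU -> L; peptide=MKKQTSL
pos 25: GAC -> D; peptide=MKKQTSLD
pos 28: CUA -> L; peptide=MKKQTSLDL
pos 31: only 0 nt remain (<3), stop (end of mRNA)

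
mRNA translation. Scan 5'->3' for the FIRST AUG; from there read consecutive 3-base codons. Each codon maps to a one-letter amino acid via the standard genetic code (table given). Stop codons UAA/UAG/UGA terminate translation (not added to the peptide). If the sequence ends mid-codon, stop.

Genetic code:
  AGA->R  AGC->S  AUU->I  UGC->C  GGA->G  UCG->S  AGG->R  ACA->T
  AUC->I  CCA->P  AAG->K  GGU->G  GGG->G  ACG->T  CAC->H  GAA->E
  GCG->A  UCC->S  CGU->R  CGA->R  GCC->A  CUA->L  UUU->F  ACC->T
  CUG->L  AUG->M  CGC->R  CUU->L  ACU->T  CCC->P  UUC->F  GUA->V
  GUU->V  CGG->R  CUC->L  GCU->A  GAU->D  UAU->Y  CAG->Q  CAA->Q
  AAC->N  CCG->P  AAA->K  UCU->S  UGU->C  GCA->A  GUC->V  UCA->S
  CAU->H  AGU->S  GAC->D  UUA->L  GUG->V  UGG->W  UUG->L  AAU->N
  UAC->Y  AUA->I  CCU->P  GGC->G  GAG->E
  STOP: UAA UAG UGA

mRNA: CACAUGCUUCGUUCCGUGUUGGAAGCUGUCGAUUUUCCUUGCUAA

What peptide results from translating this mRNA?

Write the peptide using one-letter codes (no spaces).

Answer: MLRSVLEAVDFPC

Derivation:
start AUG at pos 3
pos 3: AUG -> M; peptide=M
pos 6: CUU -> L; peptide=ML
pos 9: CGU -> R; peptide=MLR
pos 12: UCC -> S; peptide=MLRS
pos 15: GUG -> V; peptide=MLRSV
pos 18: UUG -> L; peptide=MLRSVL
pos 21: GAA -> E; peptide=MLRSVLE
pos 24: GCU -> A; peptide=MLRSVLEA
pos 27: GUC -> V; peptide=MLRSVLEAV
pos 30: GAU -> D; peptide=MLRSVLEAVD
pos 33: UUU -> F; peptide=MLRSVLEAVDF
pos 36: CCU -> P; peptide=MLRSVLEAVDFP
pos 39: UGC -> C; peptide=MLRSVLEAVDFPC
pos 42: UAA -> STOP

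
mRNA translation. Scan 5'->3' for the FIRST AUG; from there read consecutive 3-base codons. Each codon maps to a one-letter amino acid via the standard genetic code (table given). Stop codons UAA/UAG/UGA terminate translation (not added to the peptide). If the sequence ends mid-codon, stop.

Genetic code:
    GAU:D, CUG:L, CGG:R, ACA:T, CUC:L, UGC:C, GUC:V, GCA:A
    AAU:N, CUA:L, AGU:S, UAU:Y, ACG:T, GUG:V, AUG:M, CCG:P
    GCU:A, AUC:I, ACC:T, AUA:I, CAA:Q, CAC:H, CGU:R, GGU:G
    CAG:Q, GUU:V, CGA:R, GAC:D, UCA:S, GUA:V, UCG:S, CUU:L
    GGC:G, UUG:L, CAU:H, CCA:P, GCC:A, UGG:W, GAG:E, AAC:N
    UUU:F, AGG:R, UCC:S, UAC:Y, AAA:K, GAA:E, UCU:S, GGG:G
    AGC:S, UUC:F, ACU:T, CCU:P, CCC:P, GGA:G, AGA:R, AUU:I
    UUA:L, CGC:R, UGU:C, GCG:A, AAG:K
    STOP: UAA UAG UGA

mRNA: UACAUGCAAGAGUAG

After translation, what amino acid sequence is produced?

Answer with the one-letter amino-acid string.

start AUG at pos 3
pos 3: AUG -> M; peptide=M
pos 6: CAA -> Q; peptide=MQ
pos 9: GAG -> E; peptide=MQE
pos 12: UAG -> STOP

Answer: MQE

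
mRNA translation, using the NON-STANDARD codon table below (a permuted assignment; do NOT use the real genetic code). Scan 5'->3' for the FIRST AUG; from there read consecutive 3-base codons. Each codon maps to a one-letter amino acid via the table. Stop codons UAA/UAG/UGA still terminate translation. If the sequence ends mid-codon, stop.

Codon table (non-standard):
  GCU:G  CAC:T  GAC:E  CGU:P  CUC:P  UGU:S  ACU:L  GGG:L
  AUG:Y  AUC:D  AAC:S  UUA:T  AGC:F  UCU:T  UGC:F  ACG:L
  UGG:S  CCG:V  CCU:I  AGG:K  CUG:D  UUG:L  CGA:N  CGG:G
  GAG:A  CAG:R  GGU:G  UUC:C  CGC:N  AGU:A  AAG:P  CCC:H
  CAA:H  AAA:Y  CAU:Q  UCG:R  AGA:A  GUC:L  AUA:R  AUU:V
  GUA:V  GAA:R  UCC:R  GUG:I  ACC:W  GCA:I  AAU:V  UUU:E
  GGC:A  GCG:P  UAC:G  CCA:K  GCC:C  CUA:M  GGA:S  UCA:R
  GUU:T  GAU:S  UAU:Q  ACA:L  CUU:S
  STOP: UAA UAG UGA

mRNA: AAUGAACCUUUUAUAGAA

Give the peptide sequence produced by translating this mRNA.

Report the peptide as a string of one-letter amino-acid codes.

Answer: YSST

Derivation:
start AUG at pos 1
pos 1: AUG -> Y; peptide=Y
pos 4: AAC -> S; peptide=YS
pos 7: CUU -> S; peptide=YSS
pos 10: UUA -> T; peptide=YSST
pos 13: UAG -> STOP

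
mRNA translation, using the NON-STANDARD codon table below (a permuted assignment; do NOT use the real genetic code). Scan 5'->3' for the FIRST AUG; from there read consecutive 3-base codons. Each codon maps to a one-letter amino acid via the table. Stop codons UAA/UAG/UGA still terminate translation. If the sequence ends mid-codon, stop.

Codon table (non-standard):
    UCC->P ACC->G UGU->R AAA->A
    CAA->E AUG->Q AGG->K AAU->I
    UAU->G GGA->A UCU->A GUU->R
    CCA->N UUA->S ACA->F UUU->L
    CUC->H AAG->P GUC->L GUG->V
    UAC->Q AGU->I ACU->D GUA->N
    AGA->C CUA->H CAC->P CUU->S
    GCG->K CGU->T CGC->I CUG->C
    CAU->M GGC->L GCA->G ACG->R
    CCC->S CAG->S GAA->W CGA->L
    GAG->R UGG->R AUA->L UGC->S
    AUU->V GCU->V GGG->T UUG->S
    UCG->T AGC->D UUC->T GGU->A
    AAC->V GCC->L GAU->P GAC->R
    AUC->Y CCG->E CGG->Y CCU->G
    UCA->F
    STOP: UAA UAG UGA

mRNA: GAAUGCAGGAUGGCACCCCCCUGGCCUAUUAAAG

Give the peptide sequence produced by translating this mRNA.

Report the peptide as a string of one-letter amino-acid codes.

Answer: QSPLGSCLG

Derivation:
start AUG at pos 2
pos 2: AUG -> Q; peptide=Q
pos 5: CAG -> S; peptide=QS
pos 8: GAU -> P; peptide=QSP
pos 11: GGC -> L; peptide=QSPL
pos 14: ACC -> G; peptide=QSPLG
pos 17: CCC -> S; peptide=QSPLGS
pos 20: CUG -> C; peptide=QSPLGSC
pos 23: GCC -> L; peptide=QSPLGSCL
pos 26: UAU -> G; peptide=QSPLGSCLG
pos 29: UAA -> STOP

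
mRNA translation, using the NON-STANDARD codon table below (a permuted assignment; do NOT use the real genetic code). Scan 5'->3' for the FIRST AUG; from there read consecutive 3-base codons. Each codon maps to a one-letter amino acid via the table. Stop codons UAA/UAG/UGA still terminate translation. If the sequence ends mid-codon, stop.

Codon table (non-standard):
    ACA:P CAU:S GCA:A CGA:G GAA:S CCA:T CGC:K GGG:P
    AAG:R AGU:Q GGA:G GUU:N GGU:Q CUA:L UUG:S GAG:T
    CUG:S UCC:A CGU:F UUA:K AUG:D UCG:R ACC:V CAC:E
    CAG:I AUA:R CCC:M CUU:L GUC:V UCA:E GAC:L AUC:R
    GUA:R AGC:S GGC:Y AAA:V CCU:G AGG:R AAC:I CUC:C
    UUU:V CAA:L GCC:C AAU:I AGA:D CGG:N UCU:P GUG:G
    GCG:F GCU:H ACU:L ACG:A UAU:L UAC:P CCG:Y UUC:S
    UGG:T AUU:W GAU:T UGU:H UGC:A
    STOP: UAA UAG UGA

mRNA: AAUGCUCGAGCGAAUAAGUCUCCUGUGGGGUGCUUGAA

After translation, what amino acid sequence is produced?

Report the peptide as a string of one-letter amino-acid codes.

start AUG at pos 1
pos 1: AUG -> D; peptide=D
pos 4: CUC -> C; peptide=DC
pos 7: GAG -> T; peptide=DCT
pos 10: CGA -> G; peptide=DCTG
pos 13: AUA -> R; peptide=DCTGR
pos 16: AGU -> Q; peptide=DCTGRQ
pos 19: CUC -> C; peptide=DCTGRQC
pos 22: CUG -> S; peptide=DCTGRQCS
pos 25: UGG -> T; peptide=DCTGRQCST
pos 28: GGU -> Q; peptide=DCTGRQCSTQ
pos 31: GCU -> H; peptide=DCTGRQCSTQH
pos 34: UGA -> STOP

Answer: DCTGRQCSTQH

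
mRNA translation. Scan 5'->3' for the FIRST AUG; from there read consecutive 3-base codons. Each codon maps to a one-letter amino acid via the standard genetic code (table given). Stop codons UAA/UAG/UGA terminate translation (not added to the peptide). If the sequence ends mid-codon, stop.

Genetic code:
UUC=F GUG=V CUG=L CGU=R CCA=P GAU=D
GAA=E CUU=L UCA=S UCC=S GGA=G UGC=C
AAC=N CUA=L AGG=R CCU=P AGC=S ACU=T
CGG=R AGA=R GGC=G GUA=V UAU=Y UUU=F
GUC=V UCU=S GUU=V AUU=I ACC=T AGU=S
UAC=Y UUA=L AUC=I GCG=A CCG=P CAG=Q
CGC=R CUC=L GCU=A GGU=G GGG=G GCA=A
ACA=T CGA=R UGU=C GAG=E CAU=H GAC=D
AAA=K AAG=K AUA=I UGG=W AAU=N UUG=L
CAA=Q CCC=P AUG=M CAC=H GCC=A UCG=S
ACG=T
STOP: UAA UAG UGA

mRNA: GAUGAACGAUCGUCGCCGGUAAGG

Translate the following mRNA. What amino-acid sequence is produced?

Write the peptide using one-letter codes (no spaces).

Answer: MNDRRR

Derivation:
start AUG at pos 1
pos 1: AUG -> M; peptide=M
pos 4: AAC -> N; peptide=MN
pos 7: GAU -> D; peptide=MND
pos 10: CGU -> R; peptide=MNDR
pos 13: CGC -> R; peptide=MNDRR
pos 16: CGG -> R; peptide=MNDRRR
pos 19: UAA -> STOP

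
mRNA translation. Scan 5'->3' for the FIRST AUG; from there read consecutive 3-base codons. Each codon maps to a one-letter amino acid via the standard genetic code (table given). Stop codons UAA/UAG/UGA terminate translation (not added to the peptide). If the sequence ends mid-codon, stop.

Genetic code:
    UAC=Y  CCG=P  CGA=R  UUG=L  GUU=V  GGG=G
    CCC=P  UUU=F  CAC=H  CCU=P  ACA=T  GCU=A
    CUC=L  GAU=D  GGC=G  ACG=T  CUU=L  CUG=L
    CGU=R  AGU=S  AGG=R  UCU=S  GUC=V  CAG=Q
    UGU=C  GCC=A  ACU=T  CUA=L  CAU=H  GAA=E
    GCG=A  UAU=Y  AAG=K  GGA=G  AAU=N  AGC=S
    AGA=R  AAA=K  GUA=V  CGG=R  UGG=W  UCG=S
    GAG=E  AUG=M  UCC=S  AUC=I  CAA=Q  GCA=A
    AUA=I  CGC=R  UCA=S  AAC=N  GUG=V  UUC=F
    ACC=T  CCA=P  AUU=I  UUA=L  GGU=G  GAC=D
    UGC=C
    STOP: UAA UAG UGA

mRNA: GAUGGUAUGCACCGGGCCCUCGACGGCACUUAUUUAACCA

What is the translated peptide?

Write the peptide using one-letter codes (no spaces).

start AUG at pos 1
pos 1: AUG -> M; peptide=M
pos 4: GUA -> V; peptide=MV
pos 7: UGC -> C; peptide=MVC
pos 10: ACC -> T; peptide=MVCT
pos 13: GGG -> G; peptide=MVCTG
pos 16: CCC -> P; peptide=MVCTGP
pos 19: UCG -> S; peptide=MVCTGPS
pos 22: ACG -> T; peptide=MVCTGPST
pos 25: GCA -> A; peptide=MVCTGPSTA
pos 28: CUU -> L; peptide=MVCTGPSTAL
pos 31: AUU -> I; peptide=MVCTGPSTALI
pos 34: UAA -> STOP

Answer: MVCTGPSTALI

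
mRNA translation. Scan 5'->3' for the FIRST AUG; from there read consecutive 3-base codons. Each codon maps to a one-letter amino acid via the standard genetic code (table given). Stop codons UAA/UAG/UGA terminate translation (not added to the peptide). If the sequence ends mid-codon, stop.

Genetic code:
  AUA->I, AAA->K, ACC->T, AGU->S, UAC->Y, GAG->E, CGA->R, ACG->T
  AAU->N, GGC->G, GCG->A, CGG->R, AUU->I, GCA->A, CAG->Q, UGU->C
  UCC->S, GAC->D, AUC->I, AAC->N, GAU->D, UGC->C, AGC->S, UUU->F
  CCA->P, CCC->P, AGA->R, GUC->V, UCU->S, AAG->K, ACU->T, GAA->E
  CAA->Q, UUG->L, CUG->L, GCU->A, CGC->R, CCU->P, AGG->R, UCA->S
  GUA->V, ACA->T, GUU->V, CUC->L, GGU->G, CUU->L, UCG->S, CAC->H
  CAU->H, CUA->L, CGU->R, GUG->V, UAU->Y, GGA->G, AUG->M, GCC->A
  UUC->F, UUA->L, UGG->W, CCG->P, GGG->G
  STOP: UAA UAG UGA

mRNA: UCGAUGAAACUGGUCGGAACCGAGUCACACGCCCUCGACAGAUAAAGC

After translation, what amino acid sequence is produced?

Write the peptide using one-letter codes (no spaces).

start AUG at pos 3
pos 3: AUG -> M; peptide=M
pos 6: AAA -> K; peptide=MK
pos 9: CUG -> L; peptide=MKL
pos 12: GUC -> V; peptide=MKLV
pos 15: GGA -> G; peptide=MKLVG
pos 18: ACC -> T; peptide=MKLVGT
pos 21: GAG -> E; peptide=MKLVGTE
pos 24: UCA -> S; peptide=MKLVGTES
pos 27: CAC -> H; peptide=MKLVGTESH
pos 30: GCC -> A; peptide=MKLVGTESHA
pos 33: CUC -> L; peptide=MKLVGTESHAL
pos 36: GAC -> D; peptide=MKLVGTESHALD
pos 39: AGA -> R; peptide=MKLVGTESHALDR
pos 42: UAA -> STOP

Answer: MKLVGTESHALDR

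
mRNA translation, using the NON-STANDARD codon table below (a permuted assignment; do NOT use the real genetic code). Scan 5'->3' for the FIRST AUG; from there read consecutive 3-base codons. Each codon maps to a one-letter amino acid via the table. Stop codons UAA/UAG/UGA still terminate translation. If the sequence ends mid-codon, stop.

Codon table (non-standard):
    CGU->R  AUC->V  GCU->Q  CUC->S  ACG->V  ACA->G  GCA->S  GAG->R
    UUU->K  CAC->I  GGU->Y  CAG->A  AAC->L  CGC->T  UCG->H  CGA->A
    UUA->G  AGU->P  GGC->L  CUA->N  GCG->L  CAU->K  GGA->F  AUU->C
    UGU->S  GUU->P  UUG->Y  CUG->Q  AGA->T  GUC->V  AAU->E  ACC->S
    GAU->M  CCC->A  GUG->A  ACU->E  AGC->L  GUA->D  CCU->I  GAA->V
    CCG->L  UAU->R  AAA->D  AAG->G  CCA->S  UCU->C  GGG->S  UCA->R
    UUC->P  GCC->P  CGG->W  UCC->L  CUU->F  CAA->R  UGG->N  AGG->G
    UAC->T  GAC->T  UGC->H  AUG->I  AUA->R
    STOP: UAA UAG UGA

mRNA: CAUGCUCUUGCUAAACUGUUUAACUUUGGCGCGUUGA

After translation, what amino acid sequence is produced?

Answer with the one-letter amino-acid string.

start AUG at pos 1
pos 1: AUG -> I; peptide=I
pos 4: CUC -> S; peptide=IS
pos 7: UUG -> Y; peptide=ISY
pos 10: CUA -> N; peptide=ISYN
pos 13: AAC -> L; peptide=ISYNL
pos 16: UGU -> S; peptide=ISYNLS
pos 19: UUA -> G; peptide=ISYNLSG
pos 22: ACU -> E; peptide=ISYNLSGE
pos 25: UUG -> Y; peptide=ISYNLSGEY
pos 28: GCG -> L; peptide=ISYNLSGEYL
pos 31: CGU -> R; peptide=ISYNLSGEYLR
pos 34: UGA -> STOP

Answer: ISYNLSGEYLR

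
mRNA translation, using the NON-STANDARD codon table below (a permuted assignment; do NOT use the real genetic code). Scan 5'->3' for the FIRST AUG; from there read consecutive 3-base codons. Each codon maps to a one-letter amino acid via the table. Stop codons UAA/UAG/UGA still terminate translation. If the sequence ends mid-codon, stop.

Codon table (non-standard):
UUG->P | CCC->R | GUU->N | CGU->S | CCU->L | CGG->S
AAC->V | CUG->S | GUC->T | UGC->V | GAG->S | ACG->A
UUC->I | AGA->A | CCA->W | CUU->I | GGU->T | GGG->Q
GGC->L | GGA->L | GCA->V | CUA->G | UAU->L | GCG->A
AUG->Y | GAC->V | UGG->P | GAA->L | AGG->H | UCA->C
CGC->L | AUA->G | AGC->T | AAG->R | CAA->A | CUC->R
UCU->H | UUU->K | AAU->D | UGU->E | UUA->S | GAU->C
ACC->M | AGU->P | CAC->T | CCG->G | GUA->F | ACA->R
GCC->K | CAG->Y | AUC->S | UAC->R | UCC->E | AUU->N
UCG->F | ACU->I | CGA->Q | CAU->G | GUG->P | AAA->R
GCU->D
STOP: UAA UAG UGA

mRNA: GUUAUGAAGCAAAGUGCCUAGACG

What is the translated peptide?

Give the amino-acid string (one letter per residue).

Answer: YRAPK

Derivation:
start AUG at pos 3
pos 3: AUG -> Y; peptide=Y
pos 6: AAG -> R; peptide=YR
pos 9: CAA -> A; peptide=YRA
pos 12: AGU -> P; peptide=YRAP
pos 15: GCC -> K; peptide=YRAPK
pos 18: UAG -> STOP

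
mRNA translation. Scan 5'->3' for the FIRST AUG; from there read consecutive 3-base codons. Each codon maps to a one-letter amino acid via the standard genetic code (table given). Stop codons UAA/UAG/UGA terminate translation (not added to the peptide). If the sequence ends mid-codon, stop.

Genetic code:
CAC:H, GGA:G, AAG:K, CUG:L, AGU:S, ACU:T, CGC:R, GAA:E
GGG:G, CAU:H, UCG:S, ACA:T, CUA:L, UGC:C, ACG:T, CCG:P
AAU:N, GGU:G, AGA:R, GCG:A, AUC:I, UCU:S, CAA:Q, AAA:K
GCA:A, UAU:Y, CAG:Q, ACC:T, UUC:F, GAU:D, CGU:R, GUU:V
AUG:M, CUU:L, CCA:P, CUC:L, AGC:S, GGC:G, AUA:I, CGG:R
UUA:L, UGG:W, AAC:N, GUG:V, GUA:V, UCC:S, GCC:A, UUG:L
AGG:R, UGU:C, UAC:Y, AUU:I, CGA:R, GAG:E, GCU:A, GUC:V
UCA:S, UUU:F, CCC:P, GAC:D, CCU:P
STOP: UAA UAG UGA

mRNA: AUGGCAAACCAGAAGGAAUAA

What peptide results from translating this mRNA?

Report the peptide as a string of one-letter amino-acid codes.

start AUG at pos 0
pos 0: AUG -> M; peptide=M
pos 3: GCA -> A; peptide=MA
pos 6: AAC -> N; peptide=MAN
pos 9: CAG -> Q; peptide=MANQ
pos 12: AAG -> K; peptide=MANQK
pos 15: GAA -> E; peptide=MANQKE
pos 18: UAA -> STOP

Answer: MANQKE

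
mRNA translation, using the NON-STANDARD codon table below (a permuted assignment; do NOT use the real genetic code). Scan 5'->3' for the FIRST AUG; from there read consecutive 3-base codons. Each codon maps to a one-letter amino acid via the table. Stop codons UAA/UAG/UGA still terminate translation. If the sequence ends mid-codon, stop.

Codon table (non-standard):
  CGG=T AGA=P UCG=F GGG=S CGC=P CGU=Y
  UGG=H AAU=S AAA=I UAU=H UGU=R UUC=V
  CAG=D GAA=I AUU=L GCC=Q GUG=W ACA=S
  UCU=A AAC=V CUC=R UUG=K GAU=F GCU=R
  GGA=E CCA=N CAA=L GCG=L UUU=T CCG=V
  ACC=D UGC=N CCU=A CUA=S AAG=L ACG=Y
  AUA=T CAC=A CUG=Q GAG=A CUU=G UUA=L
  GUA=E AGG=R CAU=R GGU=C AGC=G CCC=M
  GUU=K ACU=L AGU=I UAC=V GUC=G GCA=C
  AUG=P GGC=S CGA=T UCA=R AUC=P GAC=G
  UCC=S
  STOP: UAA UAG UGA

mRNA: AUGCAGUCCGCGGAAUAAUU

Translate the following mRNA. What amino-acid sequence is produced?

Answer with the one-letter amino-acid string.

Answer: PDSLI

Derivation:
start AUG at pos 0
pos 0: AUG -> P; peptide=P
pos 3: CAG -> D; peptide=PD
pos 6: UCC -> S; peptide=PDS
pos 9: GCG -> L; peptide=PDSL
pos 12: GAA -> I; peptide=PDSLI
pos 15: UAA -> STOP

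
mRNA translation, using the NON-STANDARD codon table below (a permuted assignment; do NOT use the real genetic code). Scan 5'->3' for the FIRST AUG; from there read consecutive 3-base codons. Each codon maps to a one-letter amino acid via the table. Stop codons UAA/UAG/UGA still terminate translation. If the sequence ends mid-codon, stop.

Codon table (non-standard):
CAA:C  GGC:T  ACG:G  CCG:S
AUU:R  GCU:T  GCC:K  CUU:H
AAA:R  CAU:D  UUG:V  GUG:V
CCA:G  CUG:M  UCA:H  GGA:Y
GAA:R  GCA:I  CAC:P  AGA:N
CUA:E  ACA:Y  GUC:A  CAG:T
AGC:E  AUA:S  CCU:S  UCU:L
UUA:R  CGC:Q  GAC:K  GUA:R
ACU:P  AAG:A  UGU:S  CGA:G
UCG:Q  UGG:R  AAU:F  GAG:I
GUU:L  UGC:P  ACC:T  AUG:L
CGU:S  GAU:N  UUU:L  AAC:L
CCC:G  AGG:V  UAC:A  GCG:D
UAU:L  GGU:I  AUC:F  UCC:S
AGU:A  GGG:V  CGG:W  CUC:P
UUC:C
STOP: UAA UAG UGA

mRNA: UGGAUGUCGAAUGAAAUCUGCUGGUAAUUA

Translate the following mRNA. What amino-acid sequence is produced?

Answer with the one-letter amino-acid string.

start AUG at pos 3
pos 3: AUG -> L; peptide=L
pos 6: UCG -> Q; peptide=LQ
pos 9: AAU -> F; peptide=LQF
pos 12: GAA -> R; peptide=LQFR
pos 15: AUC -> F; peptide=LQFRF
pos 18: UGC -> P; peptide=LQFRFP
pos 21: UGG -> R; peptide=LQFRFPR
pos 24: UAA -> STOP

Answer: LQFRFPR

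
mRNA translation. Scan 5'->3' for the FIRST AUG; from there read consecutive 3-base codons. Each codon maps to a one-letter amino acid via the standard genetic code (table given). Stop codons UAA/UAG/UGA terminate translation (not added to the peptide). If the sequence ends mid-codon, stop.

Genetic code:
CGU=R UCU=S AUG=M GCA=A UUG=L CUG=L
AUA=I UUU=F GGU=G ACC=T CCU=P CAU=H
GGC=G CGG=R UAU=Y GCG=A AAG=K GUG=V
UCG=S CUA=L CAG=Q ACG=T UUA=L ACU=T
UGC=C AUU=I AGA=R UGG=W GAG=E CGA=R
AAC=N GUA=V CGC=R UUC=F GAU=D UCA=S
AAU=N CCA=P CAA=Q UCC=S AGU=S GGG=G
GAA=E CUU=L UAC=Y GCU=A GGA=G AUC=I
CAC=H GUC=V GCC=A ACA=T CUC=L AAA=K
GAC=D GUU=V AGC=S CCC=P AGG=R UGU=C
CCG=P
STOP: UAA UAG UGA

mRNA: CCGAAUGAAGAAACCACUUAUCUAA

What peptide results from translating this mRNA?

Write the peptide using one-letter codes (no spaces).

start AUG at pos 4
pos 4: AUG -> M; peptide=M
pos 7: AAG -> K; peptide=MK
pos 10: AAA -> K; peptide=MKK
pos 13: CCA -> P; peptide=MKKP
pos 16: CUU -> L; peptide=MKKPL
pos 19: AUC -> I; peptide=MKKPLI
pos 22: UAA -> STOP

Answer: MKKPLI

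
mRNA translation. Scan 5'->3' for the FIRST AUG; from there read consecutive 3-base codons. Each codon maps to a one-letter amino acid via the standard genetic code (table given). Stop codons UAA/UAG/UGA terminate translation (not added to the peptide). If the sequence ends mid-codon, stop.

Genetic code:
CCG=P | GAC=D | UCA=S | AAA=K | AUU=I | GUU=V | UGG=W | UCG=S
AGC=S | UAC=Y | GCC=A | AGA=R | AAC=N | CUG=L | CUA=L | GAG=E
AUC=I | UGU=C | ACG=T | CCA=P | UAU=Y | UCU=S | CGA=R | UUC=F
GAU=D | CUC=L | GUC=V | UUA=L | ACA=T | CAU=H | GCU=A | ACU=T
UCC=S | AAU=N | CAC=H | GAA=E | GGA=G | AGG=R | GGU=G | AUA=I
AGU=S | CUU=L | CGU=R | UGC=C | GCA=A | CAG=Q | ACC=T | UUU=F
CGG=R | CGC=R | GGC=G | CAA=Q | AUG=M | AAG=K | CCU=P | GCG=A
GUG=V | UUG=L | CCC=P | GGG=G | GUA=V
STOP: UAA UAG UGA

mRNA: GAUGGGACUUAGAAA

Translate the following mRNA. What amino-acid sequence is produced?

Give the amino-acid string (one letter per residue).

start AUG at pos 1
pos 1: AUG -> M; peptide=M
pos 4: GGA -> G; peptide=MG
pos 7: CUU -> L; peptide=MGL
pos 10: AGA -> R; peptide=MGLR
pos 13: only 2 nt remain (<3), stop (end of mRNA)

Answer: MGLR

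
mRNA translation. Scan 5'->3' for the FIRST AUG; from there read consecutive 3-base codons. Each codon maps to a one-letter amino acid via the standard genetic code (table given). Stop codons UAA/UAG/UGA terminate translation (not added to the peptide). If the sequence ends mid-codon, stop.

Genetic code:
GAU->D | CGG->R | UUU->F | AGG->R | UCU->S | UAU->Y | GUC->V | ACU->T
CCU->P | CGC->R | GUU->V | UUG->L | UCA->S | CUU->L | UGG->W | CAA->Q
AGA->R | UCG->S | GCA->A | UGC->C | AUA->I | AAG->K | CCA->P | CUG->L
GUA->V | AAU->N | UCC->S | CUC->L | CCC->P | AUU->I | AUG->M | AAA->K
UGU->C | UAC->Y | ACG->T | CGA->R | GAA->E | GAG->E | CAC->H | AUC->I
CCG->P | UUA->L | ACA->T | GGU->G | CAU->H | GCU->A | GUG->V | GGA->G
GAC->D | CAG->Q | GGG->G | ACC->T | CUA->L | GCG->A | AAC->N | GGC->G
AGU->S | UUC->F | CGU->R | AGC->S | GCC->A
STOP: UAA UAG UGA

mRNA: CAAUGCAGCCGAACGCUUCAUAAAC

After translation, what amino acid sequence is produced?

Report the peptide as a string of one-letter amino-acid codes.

start AUG at pos 2
pos 2: AUG -> M; peptide=M
pos 5: CAG -> Q; peptide=MQ
pos 8: CCG -> P; peptide=MQP
pos 11: AAC -> N; peptide=MQPN
pos 14: GCU -> A; peptide=MQPNA
pos 17: UCA -> S; peptide=MQPNAS
pos 20: UAA -> STOP

Answer: MQPNAS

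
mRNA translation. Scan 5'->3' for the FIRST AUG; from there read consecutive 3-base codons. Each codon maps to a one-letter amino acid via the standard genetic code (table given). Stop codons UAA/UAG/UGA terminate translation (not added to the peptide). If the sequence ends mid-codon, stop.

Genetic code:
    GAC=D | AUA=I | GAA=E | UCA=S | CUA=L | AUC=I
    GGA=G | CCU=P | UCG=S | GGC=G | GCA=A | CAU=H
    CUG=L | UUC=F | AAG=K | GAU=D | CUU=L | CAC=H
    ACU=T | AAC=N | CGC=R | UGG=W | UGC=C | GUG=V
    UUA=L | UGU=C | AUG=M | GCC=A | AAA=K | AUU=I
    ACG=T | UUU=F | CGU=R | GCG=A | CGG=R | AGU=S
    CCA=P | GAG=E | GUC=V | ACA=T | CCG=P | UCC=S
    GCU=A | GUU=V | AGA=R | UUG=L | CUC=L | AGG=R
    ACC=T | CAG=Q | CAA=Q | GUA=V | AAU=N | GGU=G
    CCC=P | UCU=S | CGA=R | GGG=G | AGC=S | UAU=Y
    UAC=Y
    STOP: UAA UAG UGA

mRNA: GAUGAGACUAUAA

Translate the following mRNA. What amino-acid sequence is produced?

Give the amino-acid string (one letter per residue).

Answer: MRL

Derivation:
start AUG at pos 1
pos 1: AUG -> M; peptide=M
pos 4: AGA -> R; peptide=MR
pos 7: CUA -> L; peptide=MRL
pos 10: UAA -> STOP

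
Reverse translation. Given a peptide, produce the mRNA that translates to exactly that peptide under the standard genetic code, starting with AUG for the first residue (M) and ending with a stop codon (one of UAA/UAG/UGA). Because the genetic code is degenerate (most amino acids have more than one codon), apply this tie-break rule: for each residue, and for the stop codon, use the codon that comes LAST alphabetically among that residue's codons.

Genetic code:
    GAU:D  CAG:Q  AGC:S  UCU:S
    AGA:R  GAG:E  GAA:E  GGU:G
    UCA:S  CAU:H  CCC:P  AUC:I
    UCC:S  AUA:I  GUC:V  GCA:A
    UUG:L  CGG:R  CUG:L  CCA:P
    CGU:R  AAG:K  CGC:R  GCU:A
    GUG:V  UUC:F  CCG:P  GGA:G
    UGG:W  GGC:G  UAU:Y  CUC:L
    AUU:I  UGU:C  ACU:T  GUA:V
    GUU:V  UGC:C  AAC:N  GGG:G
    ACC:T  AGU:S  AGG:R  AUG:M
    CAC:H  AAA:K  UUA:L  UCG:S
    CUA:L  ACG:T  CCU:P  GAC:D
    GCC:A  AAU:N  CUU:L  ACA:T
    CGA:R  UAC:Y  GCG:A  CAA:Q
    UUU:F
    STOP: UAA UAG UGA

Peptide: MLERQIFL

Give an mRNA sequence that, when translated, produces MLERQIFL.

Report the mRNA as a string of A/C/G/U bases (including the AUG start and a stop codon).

Answer: mRNA: AUGUUGGAGCGUCAGAUUUUUUUGUGA

Derivation:
residue 1: M -> AUG (start codon)
residue 2: L codons sorted = CUA,CUC,CUG,CUU,UUA,UUG -> pick last = UUG
residue 3: E codons sorted = GAA,GAG -> pick last = GAG
residue 4: R codons sorted = AGA,AGG,CGA,CGC,CGG,CGU -> pick last = CGU
residue 5: Q codons sorted = CAA,CAG -> pick last = CAG
residue 6: I codons sorted = AUA,AUC,AUU -> pick last = AUU
residue 7: F codons sorted = UUC,UUU -> pick last = UUU
residue 8: L codons sorted = CUA,CUC,CUG,CUU,UUA,UUG -> pick last = UUG
terminator: stop codons sorted = UAA,UAG,UGA -> pick last = UGA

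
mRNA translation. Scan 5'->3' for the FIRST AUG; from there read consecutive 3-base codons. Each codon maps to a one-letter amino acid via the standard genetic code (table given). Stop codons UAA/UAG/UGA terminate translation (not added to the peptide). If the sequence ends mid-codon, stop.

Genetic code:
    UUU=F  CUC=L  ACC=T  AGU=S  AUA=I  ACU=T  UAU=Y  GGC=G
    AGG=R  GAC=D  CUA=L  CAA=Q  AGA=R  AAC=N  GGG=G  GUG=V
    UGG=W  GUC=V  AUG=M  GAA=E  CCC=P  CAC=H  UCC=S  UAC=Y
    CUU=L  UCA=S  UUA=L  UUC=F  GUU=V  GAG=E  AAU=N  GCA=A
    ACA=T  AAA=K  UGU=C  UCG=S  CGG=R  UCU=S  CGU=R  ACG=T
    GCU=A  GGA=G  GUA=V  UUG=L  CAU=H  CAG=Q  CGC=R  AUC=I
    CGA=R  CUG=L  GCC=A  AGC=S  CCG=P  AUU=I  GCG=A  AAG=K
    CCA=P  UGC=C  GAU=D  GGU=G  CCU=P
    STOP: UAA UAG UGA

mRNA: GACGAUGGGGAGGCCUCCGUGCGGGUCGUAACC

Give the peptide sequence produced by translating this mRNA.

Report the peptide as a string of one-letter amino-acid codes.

Answer: MGRPPCGS

Derivation:
start AUG at pos 4
pos 4: AUG -> M; peptide=M
pos 7: GGG -> G; peptide=MG
pos 10: AGG -> R; peptide=MGR
pos 13: CCU -> P; peptide=MGRP
pos 16: CCG -> P; peptide=MGRPP
pos 19: UGC -> C; peptide=MGRPPC
pos 22: GGG -> G; peptide=MGRPPCG
pos 25: UCG -> S; peptide=MGRPPCGS
pos 28: UAA -> STOP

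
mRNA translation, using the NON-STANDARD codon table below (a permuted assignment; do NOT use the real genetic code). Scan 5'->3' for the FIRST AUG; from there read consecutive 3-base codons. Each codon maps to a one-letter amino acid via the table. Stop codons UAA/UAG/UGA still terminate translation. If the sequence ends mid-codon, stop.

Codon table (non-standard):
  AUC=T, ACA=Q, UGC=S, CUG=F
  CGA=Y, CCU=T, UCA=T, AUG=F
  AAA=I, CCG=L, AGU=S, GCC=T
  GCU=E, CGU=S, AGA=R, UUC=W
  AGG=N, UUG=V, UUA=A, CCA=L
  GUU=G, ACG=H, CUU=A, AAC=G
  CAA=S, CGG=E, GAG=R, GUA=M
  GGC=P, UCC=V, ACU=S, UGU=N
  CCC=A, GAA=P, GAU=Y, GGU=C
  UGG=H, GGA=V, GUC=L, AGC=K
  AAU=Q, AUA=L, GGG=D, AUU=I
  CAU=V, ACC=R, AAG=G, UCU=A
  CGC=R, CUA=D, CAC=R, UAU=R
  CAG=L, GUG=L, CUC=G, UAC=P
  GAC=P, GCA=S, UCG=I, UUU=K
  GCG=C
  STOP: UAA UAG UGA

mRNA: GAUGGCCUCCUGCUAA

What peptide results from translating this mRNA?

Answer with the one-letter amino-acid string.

Answer: FTVS

Derivation:
start AUG at pos 1
pos 1: AUG -> F; peptide=F
pos 4: GCC -> T; peptide=FT
pos 7: UCC -> V; peptide=FTV
pos 10: UGC -> S; peptide=FTVS
pos 13: UAA -> STOP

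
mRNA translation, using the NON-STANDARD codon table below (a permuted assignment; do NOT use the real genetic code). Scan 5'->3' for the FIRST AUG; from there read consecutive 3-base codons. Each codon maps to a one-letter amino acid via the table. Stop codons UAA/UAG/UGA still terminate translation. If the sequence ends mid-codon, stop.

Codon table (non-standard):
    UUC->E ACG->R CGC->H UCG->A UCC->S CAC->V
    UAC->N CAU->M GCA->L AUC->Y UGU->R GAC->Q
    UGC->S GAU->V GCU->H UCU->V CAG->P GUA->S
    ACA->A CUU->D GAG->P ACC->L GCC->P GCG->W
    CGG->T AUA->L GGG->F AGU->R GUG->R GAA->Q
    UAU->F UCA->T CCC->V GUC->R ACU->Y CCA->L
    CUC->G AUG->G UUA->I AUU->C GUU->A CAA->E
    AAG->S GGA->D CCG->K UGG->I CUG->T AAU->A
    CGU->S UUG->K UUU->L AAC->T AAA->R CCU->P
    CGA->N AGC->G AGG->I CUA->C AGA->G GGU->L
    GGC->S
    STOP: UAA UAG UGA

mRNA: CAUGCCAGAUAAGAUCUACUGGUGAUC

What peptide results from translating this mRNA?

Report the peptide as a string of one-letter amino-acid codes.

Answer: GLVSYNI

Derivation:
start AUG at pos 1
pos 1: AUG -> G; peptide=G
pos 4: CCA -> L; peptide=GL
pos 7: GAU -> V; peptide=GLV
pos 10: AAG -> S; peptide=GLVS
pos 13: AUC -> Y; peptide=GLVSY
pos 16: UAC -> N; peptide=GLVSYN
pos 19: UGG -> I; peptide=GLVSYNI
pos 22: UGA -> STOP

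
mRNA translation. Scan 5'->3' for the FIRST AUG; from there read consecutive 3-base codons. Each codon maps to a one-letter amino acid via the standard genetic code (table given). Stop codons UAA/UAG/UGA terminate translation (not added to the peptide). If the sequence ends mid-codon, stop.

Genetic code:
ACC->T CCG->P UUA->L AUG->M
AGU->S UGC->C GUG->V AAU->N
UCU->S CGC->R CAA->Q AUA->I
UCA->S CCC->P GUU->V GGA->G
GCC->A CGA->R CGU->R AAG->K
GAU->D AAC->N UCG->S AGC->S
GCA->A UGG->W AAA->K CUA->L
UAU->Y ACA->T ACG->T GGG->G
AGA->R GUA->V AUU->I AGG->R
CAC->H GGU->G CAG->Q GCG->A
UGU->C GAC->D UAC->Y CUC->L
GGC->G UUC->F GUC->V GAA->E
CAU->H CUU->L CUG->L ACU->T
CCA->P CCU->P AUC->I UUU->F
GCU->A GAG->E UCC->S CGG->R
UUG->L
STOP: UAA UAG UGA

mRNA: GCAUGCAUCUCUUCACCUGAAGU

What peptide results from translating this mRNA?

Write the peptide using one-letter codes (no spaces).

Answer: MHLFT

Derivation:
start AUG at pos 2
pos 2: AUG -> M; peptide=M
pos 5: CAU -> H; peptide=MH
pos 8: CUC -> L; peptide=MHL
pos 11: UUC -> F; peptide=MHLF
pos 14: ACC -> T; peptide=MHLFT
pos 17: UGA -> STOP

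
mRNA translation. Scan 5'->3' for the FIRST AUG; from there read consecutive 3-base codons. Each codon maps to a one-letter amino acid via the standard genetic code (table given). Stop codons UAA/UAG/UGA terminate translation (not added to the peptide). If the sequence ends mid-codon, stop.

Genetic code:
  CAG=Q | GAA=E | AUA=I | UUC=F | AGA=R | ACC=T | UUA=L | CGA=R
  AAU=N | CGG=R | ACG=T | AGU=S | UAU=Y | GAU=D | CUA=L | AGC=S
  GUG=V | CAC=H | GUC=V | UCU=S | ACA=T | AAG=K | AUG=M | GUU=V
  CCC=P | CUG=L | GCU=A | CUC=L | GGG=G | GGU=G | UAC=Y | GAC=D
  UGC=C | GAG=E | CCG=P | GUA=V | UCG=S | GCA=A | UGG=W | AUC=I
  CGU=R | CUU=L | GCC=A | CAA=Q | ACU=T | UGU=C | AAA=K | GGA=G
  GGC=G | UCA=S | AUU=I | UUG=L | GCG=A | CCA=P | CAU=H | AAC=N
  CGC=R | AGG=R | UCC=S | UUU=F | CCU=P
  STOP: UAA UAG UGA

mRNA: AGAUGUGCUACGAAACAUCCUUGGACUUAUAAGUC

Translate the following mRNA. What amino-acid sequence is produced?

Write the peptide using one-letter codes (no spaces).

Answer: MCYETSLDL

Derivation:
start AUG at pos 2
pos 2: AUG -> M; peptide=M
pos 5: UGC -> C; peptide=MC
pos 8: UAC -> Y; peptide=MCY
pos 11: GAA -> E; peptide=MCYE
pos 14: ACA -> T; peptide=MCYET
pos 17: UCC -> S; peptide=MCYETS
pos 20: UUG -> L; peptide=MCYETSL
pos 23: GAC -> D; peptide=MCYETSLD
pos 26: UUA -> L; peptide=MCYETSLDL
pos 29: UAA -> STOP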